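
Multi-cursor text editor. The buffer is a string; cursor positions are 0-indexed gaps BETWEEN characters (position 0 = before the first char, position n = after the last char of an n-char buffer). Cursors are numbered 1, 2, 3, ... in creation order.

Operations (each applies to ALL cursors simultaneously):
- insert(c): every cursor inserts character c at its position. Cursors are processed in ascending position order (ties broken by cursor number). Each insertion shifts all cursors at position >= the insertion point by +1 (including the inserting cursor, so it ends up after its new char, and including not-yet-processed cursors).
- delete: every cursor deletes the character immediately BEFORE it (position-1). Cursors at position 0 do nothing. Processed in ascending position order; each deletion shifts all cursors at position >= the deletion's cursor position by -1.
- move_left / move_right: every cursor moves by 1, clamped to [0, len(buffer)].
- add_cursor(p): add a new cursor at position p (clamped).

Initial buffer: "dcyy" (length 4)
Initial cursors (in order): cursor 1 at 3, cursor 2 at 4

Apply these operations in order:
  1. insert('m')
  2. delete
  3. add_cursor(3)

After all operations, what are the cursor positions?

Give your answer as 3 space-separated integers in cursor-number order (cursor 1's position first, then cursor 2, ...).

After op 1 (insert('m')): buffer="dcymym" (len 6), cursors c1@4 c2@6, authorship ...1.2
After op 2 (delete): buffer="dcyy" (len 4), cursors c1@3 c2@4, authorship ....
After op 3 (add_cursor(3)): buffer="dcyy" (len 4), cursors c1@3 c3@3 c2@4, authorship ....

Answer: 3 4 3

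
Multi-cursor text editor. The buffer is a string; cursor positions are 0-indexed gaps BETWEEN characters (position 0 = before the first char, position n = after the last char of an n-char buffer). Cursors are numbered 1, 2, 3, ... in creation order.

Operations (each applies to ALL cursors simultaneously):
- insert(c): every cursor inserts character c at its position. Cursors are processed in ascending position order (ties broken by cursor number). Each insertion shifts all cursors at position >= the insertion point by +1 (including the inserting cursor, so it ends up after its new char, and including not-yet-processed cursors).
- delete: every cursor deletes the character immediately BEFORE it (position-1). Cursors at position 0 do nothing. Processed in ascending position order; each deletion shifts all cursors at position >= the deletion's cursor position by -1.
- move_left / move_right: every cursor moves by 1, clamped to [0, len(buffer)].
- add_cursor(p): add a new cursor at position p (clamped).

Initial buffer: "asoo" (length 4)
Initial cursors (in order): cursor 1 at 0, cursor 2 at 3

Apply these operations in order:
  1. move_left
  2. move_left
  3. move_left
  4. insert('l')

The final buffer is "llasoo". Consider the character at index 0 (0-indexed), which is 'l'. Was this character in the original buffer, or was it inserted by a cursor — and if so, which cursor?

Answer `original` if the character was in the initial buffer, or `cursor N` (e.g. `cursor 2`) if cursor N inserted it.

After op 1 (move_left): buffer="asoo" (len 4), cursors c1@0 c2@2, authorship ....
After op 2 (move_left): buffer="asoo" (len 4), cursors c1@0 c2@1, authorship ....
After op 3 (move_left): buffer="asoo" (len 4), cursors c1@0 c2@0, authorship ....
After op 4 (insert('l')): buffer="llasoo" (len 6), cursors c1@2 c2@2, authorship 12....
Authorship (.=original, N=cursor N): 1 2 . . . .
Index 0: author = 1

Answer: cursor 1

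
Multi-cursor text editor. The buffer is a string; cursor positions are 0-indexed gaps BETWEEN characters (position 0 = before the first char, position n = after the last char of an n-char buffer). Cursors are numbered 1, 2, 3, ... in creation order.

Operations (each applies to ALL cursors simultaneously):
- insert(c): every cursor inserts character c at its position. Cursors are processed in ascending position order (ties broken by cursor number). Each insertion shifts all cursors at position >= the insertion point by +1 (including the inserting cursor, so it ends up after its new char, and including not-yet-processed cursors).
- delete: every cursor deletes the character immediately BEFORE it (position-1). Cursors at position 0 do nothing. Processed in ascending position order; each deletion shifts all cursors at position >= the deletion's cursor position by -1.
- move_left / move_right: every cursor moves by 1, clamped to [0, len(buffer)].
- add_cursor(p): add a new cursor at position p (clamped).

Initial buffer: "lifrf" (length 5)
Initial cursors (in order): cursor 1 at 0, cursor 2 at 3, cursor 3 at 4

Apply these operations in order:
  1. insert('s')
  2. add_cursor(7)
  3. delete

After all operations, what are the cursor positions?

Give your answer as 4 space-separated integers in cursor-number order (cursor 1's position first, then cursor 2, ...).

Answer: 0 3 3 3

Derivation:
After op 1 (insert('s')): buffer="slifsrsf" (len 8), cursors c1@1 c2@5 c3@7, authorship 1...2.3.
After op 2 (add_cursor(7)): buffer="slifsrsf" (len 8), cursors c1@1 c2@5 c3@7 c4@7, authorship 1...2.3.
After op 3 (delete): buffer="liff" (len 4), cursors c1@0 c2@3 c3@3 c4@3, authorship ....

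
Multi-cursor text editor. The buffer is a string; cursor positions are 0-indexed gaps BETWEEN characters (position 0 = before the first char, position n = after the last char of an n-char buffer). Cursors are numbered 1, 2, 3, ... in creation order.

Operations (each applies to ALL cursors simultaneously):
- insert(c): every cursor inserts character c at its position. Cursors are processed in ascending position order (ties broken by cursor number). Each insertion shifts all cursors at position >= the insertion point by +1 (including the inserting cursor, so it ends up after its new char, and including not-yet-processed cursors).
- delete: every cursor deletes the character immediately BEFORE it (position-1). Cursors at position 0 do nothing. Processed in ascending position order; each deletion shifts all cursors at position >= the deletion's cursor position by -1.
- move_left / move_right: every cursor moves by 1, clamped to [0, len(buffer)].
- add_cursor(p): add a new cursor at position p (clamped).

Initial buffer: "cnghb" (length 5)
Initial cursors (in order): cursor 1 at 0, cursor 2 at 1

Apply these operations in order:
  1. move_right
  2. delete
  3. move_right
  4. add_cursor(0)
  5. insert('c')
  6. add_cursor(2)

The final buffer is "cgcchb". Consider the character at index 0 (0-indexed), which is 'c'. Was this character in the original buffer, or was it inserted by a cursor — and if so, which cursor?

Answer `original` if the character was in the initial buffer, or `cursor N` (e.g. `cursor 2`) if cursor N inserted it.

Answer: cursor 3

Derivation:
After op 1 (move_right): buffer="cnghb" (len 5), cursors c1@1 c2@2, authorship .....
After op 2 (delete): buffer="ghb" (len 3), cursors c1@0 c2@0, authorship ...
After op 3 (move_right): buffer="ghb" (len 3), cursors c1@1 c2@1, authorship ...
After op 4 (add_cursor(0)): buffer="ghb" (len 3), cursors c3@0 c1@1 c2@1, authorship ...
After op 5 (insert('c')): buffer="cgcchb" (len 6), cursors c3@1 c1@4 c2@4, authorship 3.12..
After op 6 (add_cursor(2)): buffer="cgcchb" (len 6), cursors c3@1 c4@2 c1@4 c2@4, authorship 3.12..
Authorship (.=original, N=cursor N): 3 . 1 2 . .
Index 0: author = 3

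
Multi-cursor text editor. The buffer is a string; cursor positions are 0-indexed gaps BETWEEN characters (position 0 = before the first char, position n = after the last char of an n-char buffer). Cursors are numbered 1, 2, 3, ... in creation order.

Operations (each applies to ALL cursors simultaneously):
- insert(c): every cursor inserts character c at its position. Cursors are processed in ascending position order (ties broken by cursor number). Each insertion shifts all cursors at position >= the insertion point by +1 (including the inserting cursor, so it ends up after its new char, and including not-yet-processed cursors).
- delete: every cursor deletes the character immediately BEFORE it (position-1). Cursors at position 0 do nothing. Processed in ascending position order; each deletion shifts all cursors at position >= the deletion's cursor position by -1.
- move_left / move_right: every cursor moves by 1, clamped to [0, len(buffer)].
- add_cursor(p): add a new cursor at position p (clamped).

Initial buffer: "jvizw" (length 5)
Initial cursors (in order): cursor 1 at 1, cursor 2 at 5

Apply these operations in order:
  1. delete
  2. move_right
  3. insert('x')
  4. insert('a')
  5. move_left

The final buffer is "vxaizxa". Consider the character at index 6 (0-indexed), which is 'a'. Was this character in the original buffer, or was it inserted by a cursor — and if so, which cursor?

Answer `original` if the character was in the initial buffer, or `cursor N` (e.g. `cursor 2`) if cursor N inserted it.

After op 1 (delete): buffer="viz" (len 3), cursors c1@0 c2@3, authorship ...
After op 2 (move_right): buffer="viz" (len 3), cursors c1@1 c2@3, authorship ...
After op 3 (insert('x')): buffer="vxizx" (len 5), cursors c1@2 c2@5, authorship .1..2
After op 4 (insert('a')): buffer="vxaizxa" (len 7), cursors c1@3 c2@7, authorship .11..22
After op 5 (move_left): buffer="vxaizxa" (len 7), cursors c1@2 c2@6, authorship .11..22
Authorship (.=original, N=cursor N): . 1 1 . . 2 2
Index 6: author = 2

Answer: cursor 2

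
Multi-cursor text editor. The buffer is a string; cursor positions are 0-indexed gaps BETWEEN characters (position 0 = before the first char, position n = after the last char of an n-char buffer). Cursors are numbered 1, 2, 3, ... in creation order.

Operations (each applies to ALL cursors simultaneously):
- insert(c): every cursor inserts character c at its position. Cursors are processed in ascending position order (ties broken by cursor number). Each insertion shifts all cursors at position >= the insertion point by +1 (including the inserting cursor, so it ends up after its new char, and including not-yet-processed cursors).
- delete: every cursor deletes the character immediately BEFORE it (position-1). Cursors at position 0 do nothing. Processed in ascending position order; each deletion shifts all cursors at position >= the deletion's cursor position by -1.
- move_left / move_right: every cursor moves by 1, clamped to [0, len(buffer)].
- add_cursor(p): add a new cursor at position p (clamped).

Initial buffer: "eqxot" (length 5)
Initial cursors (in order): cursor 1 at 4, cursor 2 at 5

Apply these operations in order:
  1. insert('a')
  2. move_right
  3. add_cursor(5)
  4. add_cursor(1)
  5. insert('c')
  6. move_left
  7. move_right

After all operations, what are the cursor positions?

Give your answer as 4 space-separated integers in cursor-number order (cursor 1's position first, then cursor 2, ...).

After op 1 (insert('a')): buffer="eqxoata" (len 7), cursors c1@5 c2@7, authorship ....1.2
After op 2 (move_right): buffer="eqxoata" (len 7), cursors c1@6 c2@7, authorship ....1.2
After op 3 (add_cursor(5)): buffer="eqxoata" (len 7), cursors c3@5 c1@6 c2@7, authorship ....1.2
After op 4 (add_cursor(1)): buffer="eqxoata" (len 7), cursors c4@1 c3@5 c1@6 c2@7, authorship ....1.2
After op 5 (insert('c')): buffer="ecqxoactcac" (len 11), cursors c4@2 c3@7 c1@9 c2@11, authorship .4...13.122
After op 6 (move_left): buffer="ecqxoactcac" (len 11), cursors c4@1 c3@6 c1@8 c2@10, authorship .4...13.122
After op 7 (move_right): buffer="ecqxoactcac" (len 11), cursors c4@2 c3@7 c1@9 c2@11, authorship .4...13.122

Answer: 9 11 7 2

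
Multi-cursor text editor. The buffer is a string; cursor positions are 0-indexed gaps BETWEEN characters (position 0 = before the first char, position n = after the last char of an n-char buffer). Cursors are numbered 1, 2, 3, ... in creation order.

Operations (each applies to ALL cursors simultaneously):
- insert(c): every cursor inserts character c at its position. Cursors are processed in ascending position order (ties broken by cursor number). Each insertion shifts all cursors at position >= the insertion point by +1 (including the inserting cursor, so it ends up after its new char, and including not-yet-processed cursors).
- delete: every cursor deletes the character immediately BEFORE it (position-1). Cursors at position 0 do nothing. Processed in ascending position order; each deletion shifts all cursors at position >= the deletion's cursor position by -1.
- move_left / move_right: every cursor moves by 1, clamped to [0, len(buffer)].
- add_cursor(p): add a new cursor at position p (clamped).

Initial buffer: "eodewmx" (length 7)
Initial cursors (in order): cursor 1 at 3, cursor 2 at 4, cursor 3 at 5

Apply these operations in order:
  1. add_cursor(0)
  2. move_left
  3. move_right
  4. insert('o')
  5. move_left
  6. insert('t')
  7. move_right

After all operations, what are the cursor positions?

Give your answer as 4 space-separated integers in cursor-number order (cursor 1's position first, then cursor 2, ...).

After op 1 (add_cursor(0)): buffer="eodewmx" (len 7), cursors c4@0 c1@3 c2@4 c3@5, authorship .......
After op 2 (move_left): buffer="eodewmx" (len 7), cursors c4@0 c1@2 c2@3 c3@4, authorship .......
After op 3 (move_right): buffer="eodewmx" (len 7), cursors c4@1 c1@3 c2@4 c3@5, authorship .......
After op 4 (insert('o')): buffer="eoodoeowomx" (len 11), cursors c4@2 c1@5 c2@7 c3@9, authorship .4..1.2.3..
After op 5 (move_left): buffer="eoodoeowomx" (len 11), cursors c4@1 c1@4 c2@6 c3@8, authorship .4..1.2.3..
After op 6 (insert('t')): buffer="etoodtoetowtomx" (len 15), cursors c4@2 c1@6 c2@9 c3@12, authorship .44..11.22.33..
After op 7 (move_right): buffer="etoodtoetowtomx" (len 15), cursors c4@3 c1@7 c2@10 c3@13, authorship .44..11.22.33..

Answer: 7 10 13 3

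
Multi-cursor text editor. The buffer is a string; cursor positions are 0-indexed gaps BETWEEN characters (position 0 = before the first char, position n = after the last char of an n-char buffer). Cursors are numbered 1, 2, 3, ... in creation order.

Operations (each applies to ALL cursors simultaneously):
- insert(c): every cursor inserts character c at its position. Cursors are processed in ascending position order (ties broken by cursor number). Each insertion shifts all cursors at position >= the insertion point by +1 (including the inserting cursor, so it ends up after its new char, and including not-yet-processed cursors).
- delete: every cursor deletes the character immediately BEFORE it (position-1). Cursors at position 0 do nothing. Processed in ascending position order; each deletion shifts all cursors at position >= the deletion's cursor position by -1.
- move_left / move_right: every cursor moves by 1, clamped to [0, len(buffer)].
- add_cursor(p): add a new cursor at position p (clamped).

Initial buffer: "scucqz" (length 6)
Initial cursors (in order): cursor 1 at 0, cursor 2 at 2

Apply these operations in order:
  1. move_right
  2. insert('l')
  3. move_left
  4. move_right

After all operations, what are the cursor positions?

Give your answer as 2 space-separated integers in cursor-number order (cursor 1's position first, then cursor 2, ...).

Answer: 2 5

Derivation:
After op 1 (move_right): buffer="scucqz" (len 6), cursors c1@1 c2@3, authorship ......
After op 2 (insert('l')): buffer="slculcqz" (len 8), cursors c1@2 c2@5, authorship .1..2...
After op 3 (move_left): buffer="slculcqz" (len 8), cursors c1@1 c2@4, authorship .1..2...
After op 4 (move_right): buffer="slculcqz" (len 8), cursors c1@2 c2@5, authorship .1..2...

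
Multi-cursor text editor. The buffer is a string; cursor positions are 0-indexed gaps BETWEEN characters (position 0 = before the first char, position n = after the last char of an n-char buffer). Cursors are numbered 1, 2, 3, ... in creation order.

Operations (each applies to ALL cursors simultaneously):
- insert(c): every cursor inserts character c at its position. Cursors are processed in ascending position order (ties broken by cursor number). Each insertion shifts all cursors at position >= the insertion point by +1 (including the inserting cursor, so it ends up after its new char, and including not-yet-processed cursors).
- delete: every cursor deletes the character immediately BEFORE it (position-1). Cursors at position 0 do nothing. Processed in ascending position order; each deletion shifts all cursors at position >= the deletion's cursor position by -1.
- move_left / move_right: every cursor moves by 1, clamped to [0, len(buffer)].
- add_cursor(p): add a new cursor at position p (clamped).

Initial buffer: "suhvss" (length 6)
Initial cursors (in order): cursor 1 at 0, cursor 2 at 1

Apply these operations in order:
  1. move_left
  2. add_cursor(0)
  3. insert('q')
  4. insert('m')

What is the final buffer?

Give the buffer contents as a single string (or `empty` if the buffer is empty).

Answer: qqqmmmsuhvss

Derivation:
After op 1 (move_left): buffer="suhvss" (len 6), cursors c1@0 c2@0, authorship ......
After op 2 (add_cursor(0)): buffer="suhvss" (len 6), cursors c1@0 c2@0 c3@0, authorship ......
After op 3 (insert('q')): buffer="qqqsuhvss" (len 9), cursors c1@3 c2@3 c3@3, authorship 123......
After op 4 (insert('m')): buffer="qqqmmmsuhvss" (len 12), cursors c1@6 c2@6 c3@6, authorship 123123......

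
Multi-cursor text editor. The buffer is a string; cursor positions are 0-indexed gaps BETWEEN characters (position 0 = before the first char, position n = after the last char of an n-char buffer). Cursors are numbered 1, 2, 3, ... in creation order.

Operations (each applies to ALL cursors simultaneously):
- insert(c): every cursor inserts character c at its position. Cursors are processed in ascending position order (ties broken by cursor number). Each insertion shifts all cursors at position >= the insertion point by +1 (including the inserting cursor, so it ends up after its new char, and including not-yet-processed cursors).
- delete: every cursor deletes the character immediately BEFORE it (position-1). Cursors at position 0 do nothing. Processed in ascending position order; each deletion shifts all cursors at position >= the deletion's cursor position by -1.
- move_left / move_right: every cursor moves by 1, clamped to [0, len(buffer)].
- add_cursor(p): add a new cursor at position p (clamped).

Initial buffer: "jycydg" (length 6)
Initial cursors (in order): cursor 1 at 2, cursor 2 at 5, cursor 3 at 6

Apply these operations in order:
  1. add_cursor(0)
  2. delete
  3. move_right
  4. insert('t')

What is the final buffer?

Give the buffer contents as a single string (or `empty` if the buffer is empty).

After op 1 (add_cursor(0)): buffer="jycydg" (len 6), cursors c4@0 c1@2 c2@5 c3@6, authorship ......
After op 2 (delete): buffer="jcy" (len 3), cursors c4@0 c1@1 c2@3 c3@3, authorship ...
After op 3 (move_right): buffer="jcy" (len 3), cursors c4@1 c1@2 c2@3 c3@3, authorship ...
After op 4 (insert('t')): buffer="jtctytt" (len 7), cursors c4@2 c1@4 c2@7 c3@7, authorship .4.1.23

Answer: jtctytt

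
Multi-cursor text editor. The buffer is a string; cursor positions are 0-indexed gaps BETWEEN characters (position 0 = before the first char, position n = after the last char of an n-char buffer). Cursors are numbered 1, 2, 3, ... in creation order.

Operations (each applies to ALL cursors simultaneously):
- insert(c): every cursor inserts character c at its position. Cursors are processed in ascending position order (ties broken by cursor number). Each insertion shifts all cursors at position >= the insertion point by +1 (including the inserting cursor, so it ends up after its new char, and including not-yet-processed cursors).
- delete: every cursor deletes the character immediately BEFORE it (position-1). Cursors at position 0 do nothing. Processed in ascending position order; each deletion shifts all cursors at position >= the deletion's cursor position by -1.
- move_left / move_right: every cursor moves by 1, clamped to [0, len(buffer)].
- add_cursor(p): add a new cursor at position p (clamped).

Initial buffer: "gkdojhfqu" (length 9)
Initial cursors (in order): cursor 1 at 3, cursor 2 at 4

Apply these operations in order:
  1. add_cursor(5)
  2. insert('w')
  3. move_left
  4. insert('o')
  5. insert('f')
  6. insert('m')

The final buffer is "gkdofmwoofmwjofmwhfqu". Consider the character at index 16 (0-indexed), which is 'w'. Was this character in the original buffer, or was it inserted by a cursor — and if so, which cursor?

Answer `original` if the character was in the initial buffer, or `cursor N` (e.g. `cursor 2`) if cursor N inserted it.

After op 1 (add_cursor(5)): buffer="gkdojhfqu" (len 9), cursors c1@3 c2@4 c3@5, authorship .........
After op 2 (insert('w')): buffer="gkdwowjwhfqu" (len 12), cursors c1@4 c2@6 c3@8, authorship ...1.2.3....
After op 3 (move_left): buffer="gkdwowjwhfqu" (len 12), cursors c1@3 c2@5 c3@7, authorship ...1.2.3....
After op 4 (insert('o')): buffer="gkdowoowjowhfqu" (len 15), cursors c1@4 c2@7 c3@10, authorship ...11.22.33....
After op 5 (insert('f')): buffer="gkdofwoofwjofwhfqu" (len 18), cursors c1@5 c2@9 c3@13, authorship ...111.222.333....
After op 6 (insert('m')): buffer="gkdofmwoofmwjofmwhfqu" (len 21), cursors c1@6 c2@11 c3@16, authorship ...1111.2222.3333....
Authorship (.=original, N=cursor N): . . . 1 1 1 1 . 2 2 2 2 . 3 3 3 3 . . . .
Index 16: author = 3

Answer: cursor 3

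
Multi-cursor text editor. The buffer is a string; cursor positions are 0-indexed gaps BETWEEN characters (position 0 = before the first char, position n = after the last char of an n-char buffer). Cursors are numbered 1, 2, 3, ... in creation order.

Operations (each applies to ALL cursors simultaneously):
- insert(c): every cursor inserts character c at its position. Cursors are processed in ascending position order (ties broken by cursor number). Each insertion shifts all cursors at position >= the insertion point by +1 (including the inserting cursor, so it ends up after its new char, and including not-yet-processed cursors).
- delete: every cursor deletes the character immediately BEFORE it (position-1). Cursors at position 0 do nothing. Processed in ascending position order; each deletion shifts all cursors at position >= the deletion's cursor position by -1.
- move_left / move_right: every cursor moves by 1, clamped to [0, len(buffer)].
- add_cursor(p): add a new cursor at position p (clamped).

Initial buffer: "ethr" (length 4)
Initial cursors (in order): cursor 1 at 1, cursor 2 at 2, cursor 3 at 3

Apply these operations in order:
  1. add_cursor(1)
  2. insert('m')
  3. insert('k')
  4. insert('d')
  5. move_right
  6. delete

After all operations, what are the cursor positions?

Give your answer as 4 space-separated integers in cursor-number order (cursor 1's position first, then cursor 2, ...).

After op 1 (add_cursor(1)): buffer="ethr" (len 4), cursors c1@1 c4@1 c2@2 c3@3, authorship ....
After op 2 (insert('m')): buffer="emmtmhmr" (len 8), cursors c1@3 c4@3 c2@5 c3@7, authorship .14.2.3.
After op 3 (insert('k')): buffer="emmkktmkhmkr" (len 12), cursors c1@5 c4@5 c2@8 c3@11, authorship .1414.22.33.
After op 4 (insert('d')): buffer="emmkkddtmkdhmkdr" (len 16), cursors c1@7 c4@7 c2@11 c3@15, authorship .141414.222.333.
After op 5 (move_right): buffer="emmkkddtmkdhmkdr" (len 16), cursors c1@8 c4@8 c2@12 c3@16, authorship .141414.222.333.
After op 6 (delete): buffer="emmkkdmkdmkd" (len 12), cursors c1@6 c4@6 c2@9 c3@12, authorship .14141222333

Answer: 6 9 12 6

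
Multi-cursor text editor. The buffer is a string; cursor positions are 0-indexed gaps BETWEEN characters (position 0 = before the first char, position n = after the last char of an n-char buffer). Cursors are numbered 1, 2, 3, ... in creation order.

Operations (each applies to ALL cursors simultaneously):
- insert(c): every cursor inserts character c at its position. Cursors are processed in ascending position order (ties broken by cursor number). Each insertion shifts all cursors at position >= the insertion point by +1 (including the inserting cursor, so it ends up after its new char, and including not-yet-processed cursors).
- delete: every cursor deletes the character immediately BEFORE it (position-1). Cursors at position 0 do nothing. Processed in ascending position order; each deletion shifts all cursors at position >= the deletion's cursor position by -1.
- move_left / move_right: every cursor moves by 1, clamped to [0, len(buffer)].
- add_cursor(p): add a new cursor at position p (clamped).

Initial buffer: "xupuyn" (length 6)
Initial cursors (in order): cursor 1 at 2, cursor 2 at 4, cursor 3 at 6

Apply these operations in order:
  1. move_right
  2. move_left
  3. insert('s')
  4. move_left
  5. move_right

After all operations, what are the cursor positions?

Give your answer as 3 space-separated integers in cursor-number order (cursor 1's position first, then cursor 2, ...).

After op 1 (move_right): buffer="xupuyn" (len 6), cursors c1@3 c2@5 c3@6, authorship ......
After op 2 (move_left): buffer="xupuyn" (len 6), cursors c1@2 c2@4 c3@5, authorship ......
After op 3 (insert('s')): buffer="xuspusysn" (len 9), cursors c1@3 c2@6 c3@8, authorship ..1..2.3.
After op 4 (move_left): buffer="xuspusysn" (len 9), cursors c1@2 c2@5 c3@7, authorship ..1..2.3.
After op 5 (move_right): buffer="xuspusysn" (len 9), cursors c1@3 c2@6 c3@8, authorship ..1..2.3.

Answer: 3 6 8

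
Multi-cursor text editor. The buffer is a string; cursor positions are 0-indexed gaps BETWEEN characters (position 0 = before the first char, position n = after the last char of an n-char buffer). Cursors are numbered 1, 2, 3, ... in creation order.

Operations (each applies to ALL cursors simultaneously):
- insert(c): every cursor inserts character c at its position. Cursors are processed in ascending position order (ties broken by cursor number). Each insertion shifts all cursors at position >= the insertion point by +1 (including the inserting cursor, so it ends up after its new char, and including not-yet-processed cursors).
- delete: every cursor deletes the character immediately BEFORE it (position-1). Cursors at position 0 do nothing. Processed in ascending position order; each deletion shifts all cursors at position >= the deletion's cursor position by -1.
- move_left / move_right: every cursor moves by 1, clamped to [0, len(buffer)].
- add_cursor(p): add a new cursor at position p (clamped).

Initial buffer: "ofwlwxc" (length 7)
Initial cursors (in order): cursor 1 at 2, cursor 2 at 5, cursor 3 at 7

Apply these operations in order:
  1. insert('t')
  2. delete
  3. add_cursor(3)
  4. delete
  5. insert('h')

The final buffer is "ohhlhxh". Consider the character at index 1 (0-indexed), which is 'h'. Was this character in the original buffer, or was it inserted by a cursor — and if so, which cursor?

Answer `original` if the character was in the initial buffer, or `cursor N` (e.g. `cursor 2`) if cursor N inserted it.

After op 1 (insert('t')): buffer="oftwlwtxct" (len 10), cursors c1@3 c2@7 c3@10, authorship ..1...2..3
After op 2 (delete): buffer="ofwlwxc" (len 7), cursors c1@2 c2@5 c3@7, authorship .......
After op 3 (add_cursor(3)): buffer="ofwlwxc" (len 7), cursors c1@2 c4@3 c2@5 c3@7, authorship .......
After op 4 (delete): buffer="olx" (len 3), cursors c1@1 c4@1 c2@2 c3@3, authorship ...
After op 5 (insert('h')): buffer="ohhlhxh" (len 7), cursors c1@3 c4@3 c2@5 c3@7, authorship .14.2.3
Authorship (.=original, N=cursor N): . 1 4 . 2 . 3
Index 1: author = 1

Answer: cursor 1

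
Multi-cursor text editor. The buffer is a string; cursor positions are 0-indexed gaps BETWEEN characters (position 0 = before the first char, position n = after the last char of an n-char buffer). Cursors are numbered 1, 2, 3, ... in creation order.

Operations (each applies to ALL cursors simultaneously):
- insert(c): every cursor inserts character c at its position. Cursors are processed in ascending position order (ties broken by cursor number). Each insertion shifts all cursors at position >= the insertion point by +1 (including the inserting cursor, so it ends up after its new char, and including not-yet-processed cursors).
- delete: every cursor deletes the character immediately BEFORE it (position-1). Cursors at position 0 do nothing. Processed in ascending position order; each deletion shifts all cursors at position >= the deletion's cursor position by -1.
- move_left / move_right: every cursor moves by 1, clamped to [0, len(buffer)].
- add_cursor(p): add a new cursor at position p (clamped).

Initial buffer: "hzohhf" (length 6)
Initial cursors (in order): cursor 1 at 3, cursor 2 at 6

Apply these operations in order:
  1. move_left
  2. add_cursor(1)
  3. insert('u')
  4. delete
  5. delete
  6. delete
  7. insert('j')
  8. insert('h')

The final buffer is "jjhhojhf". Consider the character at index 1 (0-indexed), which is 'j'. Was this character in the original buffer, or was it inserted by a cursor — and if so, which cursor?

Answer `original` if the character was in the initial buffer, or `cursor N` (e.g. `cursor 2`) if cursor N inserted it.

After op 1 (move_left): buffer="hzohhf" (len 6), cursors c1@2 c2@5, authorship ......
After op 2 (add_cursor(1)): buffer="hzohhf" (len 6), cursors c3@1 c1@2 c2@5, authorship ......
After op 3 (insert('u')): buffer="huzuohhuf" (len 9), cursors c3@2 c1@4 c2@8, authorship .3.1...2.
After op 4 (delete): buffer="hzohhf" (len 6), cursors c3@1 c1@2 c2@5, authorship ......
After op 5 (delete): buffer="ohf" (len 3), cursors c1@0 c3@0 c2@2, authorship ...
After op 6 (delete): buffer="of" (len 2), cursors c1@0 c3@0 c2@1, authorship ..
After op 7 (insert('j')): buffer="jjojf" (len 5), cursors c1@2 c3@2 c2@4, authorship 13.2.
After op 8 (insert('h')): buffer="jjhhojhf" (len 8), cursors c1@4 c3@4 c2@7, authorship 1313.22.
Authorship (.=original, N=cursor N): 1 3 1 3 . 2 2 .
Index 1: author = 3

Answer: cursor 3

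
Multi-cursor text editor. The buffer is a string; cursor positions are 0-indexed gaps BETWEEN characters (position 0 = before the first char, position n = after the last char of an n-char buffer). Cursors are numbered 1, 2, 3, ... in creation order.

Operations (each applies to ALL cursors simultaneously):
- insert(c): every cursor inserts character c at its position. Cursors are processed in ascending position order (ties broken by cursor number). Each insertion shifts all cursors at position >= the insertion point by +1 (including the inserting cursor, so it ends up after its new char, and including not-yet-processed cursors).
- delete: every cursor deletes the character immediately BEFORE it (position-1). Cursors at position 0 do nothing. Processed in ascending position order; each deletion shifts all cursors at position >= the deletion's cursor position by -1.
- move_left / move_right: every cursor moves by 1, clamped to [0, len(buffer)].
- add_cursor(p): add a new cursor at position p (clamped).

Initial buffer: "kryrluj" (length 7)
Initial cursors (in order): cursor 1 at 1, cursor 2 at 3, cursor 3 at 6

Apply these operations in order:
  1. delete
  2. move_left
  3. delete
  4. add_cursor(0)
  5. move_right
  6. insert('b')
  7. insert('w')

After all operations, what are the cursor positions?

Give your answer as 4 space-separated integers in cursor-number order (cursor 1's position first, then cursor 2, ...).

Answer: 7 7 10 7

Derivation:
After op 1 (delete): buffer="rrlj" (len 4), cursors c1@0 c2@1 c3@3, authorship ....
After op 2 (move_left): buffer="rrlj" (len 4), cursors c1@0 c2@0 c3@2, authorship ....
After op 3 (delete): buffer="rlj" (len 3), cursors c1@0 c2@0 c3@1, authorship ...
After op 4 (add_cursor(0)): buffer="rlj" (len 3), cursors c1@0 c2@0 c4@0 c3@1, authorship ...
After op 5 (move_right): buffer="rlj" (len 3), cursors c1@1 c2@1 c4@1 c3@2, authorship ...
After op 6 (insert('b')): buffer="rbbblbj" (len 7), cursors c1@4 c2@4 c4@4 c3@6, authorship .124.3.
After op 7 (insert('w')): buffer="rbbbwwwlbwj" (len 11), cursors c1@7 c2@7 c4@7 c3@10, authorship .124124.33.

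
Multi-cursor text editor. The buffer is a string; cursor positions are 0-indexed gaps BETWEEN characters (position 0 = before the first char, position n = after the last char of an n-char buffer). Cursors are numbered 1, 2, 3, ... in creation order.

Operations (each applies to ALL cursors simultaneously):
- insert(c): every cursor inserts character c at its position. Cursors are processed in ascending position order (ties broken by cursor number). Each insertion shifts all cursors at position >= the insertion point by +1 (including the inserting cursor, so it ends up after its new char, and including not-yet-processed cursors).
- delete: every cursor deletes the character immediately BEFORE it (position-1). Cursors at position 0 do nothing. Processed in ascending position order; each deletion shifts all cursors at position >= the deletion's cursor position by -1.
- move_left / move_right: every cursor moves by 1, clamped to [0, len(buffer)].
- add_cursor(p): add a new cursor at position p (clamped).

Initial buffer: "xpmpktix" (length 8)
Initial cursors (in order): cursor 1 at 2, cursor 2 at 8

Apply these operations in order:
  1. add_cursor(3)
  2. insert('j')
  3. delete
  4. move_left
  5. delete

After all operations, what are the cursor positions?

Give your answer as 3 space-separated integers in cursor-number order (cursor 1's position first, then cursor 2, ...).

Answer: 0 4 0

Derivation:
After op 1 (add_cursor(3)): buffer="xpmpktix" (len 8), cursors c1@2 c3@3 c2@8, authorship ........
After op 2 (insert('j')): buffer="xpjmjpktixj" (len 11), cursors c1@3 c3@5 c2@11, authorship ..1.3.....2
After op 3 (delete): buffer="xpmpktix" (len 8), cursors c1@2 c3@3 c2@8, authorship ........
After op 4 (move_left): buffer="xpmpktix" (len 8), cursors c1@1 c3@2 c2@7, authorship ........
After op 5 (delete): buffer="mpktx" (len 5), cursors c1@0 c3@0 c2@4, authorship .....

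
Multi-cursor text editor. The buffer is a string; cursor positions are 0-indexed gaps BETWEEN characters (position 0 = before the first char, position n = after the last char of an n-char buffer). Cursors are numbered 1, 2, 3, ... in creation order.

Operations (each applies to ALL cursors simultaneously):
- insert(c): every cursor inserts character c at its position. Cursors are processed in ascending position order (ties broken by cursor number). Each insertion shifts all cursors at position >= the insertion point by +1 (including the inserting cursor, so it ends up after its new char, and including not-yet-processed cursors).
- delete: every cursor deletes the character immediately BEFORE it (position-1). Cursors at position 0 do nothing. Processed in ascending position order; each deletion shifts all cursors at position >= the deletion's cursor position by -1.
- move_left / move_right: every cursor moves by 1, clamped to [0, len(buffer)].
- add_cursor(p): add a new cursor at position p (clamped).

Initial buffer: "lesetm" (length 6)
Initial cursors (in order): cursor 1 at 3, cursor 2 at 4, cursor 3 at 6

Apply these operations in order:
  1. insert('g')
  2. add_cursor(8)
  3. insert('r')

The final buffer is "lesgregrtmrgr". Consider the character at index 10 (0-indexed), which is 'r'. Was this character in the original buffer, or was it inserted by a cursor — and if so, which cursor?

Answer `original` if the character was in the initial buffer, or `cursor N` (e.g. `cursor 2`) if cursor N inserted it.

Answer: cursor 4

Derivation:
After op 1 (insert('g')): buffer="lesgegtmg" (len 9), cursors c1@4 c2@6 c3@9, authorship ...1.2..3
After op 2 (add_cursor(8)): buffer="lesgegtmg" (len 9), cursors c1@4 c2@6 c4@8 c3@9, authorship ...1.2..3
After op 3 (insert('r')): buffer="lesgregrtmrgr" (len 13), cursors c1@5 c2@8 c4@11 c3@13, authorship ...11.22..433
Authorship (.=original, N=cursor N): . . . 1 1 . 2 2 . . 4 3 3
Index 10: author = 4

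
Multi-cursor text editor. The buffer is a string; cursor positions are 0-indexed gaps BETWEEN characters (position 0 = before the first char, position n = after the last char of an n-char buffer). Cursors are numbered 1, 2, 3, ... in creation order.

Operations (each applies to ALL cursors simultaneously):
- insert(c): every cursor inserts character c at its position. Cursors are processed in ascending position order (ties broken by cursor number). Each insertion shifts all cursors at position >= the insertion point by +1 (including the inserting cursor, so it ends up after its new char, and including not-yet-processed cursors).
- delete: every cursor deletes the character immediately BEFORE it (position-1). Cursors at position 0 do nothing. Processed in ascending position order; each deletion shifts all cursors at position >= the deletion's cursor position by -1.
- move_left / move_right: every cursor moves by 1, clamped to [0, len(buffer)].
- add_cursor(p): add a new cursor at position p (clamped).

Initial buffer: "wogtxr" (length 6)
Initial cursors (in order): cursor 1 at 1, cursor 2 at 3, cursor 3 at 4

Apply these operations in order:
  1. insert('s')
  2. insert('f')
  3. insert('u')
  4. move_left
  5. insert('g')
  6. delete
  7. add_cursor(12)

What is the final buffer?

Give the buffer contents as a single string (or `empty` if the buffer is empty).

Answer: wsfuogsfutsfuxr

Derivation:
After op 1 (insert('s')): buffer="wsogstsxr" (len 9), cursors c1@2 c2@5 c3@7, authorship .1..2.3..
After op 2 (insert('f')): buffer="wsfogsftsfxr" (len 12), cursors c1@3 c2@7 c3@10, authorship .11..22.33..
After op 3 (insert('u')): buffer="wsfuogsfutsfuxr" (len 15), cursors c1@4 c2@9 c3@13, authorship .111..222.333..
After op 4 (move_left): buffer="wsfuogsfutsfuxr" (len 15), cursors c1@3 c2@8 c3@12, authorship .111..222.333..
After op 5 (insert('g')): buffer="wsfguogsfgutsfguxr" (len 18), cursors c1@4 c2@10 c3@15, authorship .1111..2222.3333..
After op 6 (delete): buffer="wsfuogsfutsfuxr" (len 15), cursors c1@3 c2@8 c3@12, authorship .111..222.333..
After op 7 (add_cursor(12)): buffer="wsfuogsfutsfuxr" (len 15), cursors c1@3 c2@8 c3@12 c4@12, authorship .111..222.333..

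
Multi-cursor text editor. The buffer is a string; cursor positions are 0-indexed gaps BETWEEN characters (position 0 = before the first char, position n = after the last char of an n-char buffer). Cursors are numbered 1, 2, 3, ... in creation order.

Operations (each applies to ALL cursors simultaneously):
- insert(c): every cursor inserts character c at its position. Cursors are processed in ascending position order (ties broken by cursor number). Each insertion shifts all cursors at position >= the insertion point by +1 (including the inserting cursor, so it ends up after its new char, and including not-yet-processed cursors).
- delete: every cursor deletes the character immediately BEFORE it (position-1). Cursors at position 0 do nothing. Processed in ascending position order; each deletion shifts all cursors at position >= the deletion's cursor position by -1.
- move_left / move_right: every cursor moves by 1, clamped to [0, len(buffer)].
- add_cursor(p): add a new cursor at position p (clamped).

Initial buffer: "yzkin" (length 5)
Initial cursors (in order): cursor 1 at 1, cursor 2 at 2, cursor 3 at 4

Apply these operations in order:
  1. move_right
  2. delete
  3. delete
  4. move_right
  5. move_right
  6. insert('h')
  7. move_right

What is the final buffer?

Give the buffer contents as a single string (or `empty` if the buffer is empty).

After op 1 (move_right): buffer="yzkin" (len 5), cursors c1@2 c2@3 c3@5, authorship .....
After op 2 (delete): buffer="yi" (len 2), cursors c1@1 c2@1 c3@2, authorship ..
After op 3 (delete): buffer="" (len 0), cursors c1@0 c2@0 c3@0, authorship 
After op 4 (move_right): buffer="" (len 0), cursors c1@0 c2@0 c3@0, authorship 
After op 5 (move_right): buffer="" (len 0), cursors c1@0 c2@0 c3@0, authorship 
After op 6 (insert('h')): buffer="hhh" (len 3), cursors c1@3 c2@3 c3@3, authorship 123
After op 7 (move_right): buffer="hhh" (len 3), cursors c1@3 c2@3 c3@3, authorship 123

Answer: hhh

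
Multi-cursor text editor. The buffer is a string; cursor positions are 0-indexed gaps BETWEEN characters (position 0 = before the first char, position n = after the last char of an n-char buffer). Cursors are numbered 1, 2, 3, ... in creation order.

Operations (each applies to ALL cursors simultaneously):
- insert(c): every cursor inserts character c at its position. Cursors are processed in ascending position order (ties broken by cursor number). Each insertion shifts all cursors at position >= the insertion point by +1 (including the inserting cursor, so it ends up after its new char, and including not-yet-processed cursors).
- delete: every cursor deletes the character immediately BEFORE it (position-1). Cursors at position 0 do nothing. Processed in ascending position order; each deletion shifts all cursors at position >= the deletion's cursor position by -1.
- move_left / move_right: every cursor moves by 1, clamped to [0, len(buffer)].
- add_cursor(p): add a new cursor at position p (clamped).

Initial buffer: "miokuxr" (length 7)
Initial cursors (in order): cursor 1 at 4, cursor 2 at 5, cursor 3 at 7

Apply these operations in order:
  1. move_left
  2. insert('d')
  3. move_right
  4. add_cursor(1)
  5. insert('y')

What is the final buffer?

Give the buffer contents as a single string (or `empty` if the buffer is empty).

Answer: myiodkyduyxdry

Derivation:
After op 1 (move_left): buffer="miokuxr" (len 7), cursors c1@3 c2@4 c3@6, authorship .......
After op 2 (insert('d')): buffer="miodkduxdr" (len 10), cursors c1@4 c2@6 c3@9, authorship ...1.2..3.
After op 3 (move_right): buffer="miodkduxdr" (len 10), cursors c1@5 c2@7 c3@10, authorship ...1.2..3.
After op 4 (add_cursor(1)): buffer="miodkduxdr" (len 10), cursors c4@1 c1@5 c2@7 c3@10, authorship ...1.2..3.
After op 5 (insert('y')): buffer="myiodkyduyxdry" (len 14), cursors c4@2 c1@7 c2@10 c3@14, authorship .4..1.12.2.3.3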